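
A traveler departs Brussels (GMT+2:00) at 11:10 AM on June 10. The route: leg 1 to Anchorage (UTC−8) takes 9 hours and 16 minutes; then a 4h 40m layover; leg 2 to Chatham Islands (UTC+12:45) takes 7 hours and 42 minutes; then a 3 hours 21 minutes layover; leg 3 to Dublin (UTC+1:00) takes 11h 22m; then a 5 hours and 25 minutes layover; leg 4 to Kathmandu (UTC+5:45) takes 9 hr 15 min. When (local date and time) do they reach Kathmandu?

5:56 PM on June 12

Convert departure to UTC: 11:10 AM − 2:00 = 9:10 AM UTC on Jun 10.
Add 9 hours 16 minutes leg 1 → 6:26 PM UTC.
Add 4 hours 40 minutes layover in Anchorage → 11:06 PM UTC.
Add 7 hours and 42 minutes leg 2 → 6:48 AM UTC (Jun 11).
Add 3 hours 21 minutes layover in Chatham Islands → 10:09 AM UTC.
Add 11 hours and 22 minutes leg 3 → 9:31 PM UTC.
Add 5 hours 25 minutes layover in Dublin → 2:56 AM UTC (Jun 12).
Add 9 hours 15 minutes leg 4 → 12:11 PM UTC.
Kathmandu is UTC+5:45, so local arrival = 12:11 PM + 5:45 = 5:56 PM on Jun 12.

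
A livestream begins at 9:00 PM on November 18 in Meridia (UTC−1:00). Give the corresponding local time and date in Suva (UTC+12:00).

10:00 AM on Nov 19

In UTC: 9:00 PM + 1:00 = 10:00 PM on Nov 18.
Suva is UTC+12:00: 10:00 PM + 12:00 = 10:00 AM on Nov 19.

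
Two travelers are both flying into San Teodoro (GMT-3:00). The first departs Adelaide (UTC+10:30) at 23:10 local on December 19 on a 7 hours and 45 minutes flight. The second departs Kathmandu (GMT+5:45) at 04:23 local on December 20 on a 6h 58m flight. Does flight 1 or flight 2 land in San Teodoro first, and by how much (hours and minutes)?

Flight 1 in UTC: 23:10 − 10:30 = 12:40 on Dec 19.
+7 hours 45 minutes → arrive 20:25 UTC on Dec 19.
Flight 2 in UTC: 04:23 − 5:45 = 22:38 on Dec 19.
+6 hours and 58 minutes → arrive 05:36 UTC on Dec 20.
Flight 1 lands earlier by 9 hours 11 minutes.

the first, by 9 hours 11 minutes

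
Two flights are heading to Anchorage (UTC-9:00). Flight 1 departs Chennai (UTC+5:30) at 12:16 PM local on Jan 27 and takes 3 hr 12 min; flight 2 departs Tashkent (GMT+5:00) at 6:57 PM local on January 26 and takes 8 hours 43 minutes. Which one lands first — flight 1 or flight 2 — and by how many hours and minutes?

the second, by 11 hours 18 minutes

Flight 1 in UTC: 12:16 PM − 5:30 = 6:46 AM on Jan 27.
+3 hours and 12 minutes → arrive 9:58 AM UTC on Jan 27.
Flight 2 in UTC: 6:57 PM − 5:00 = 1:57 PM on Jan 26.
+8 hours 43 minutes → arrive 10:40 PM UTC on Jan 26.
Flight 2 lands earlier by 11 hours 18 minutes.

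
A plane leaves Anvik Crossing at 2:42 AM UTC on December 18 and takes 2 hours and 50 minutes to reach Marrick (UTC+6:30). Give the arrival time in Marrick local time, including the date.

Departure is given in UTC: 2:42 AM on Dec 18.
Add 2 hours 50 minutes → 5:32 AM UTC.
Marrick is UTC+6:30: 5:32 AM + 6:30 = 12:02 PM on Dec 18.

12:02 PM on December 18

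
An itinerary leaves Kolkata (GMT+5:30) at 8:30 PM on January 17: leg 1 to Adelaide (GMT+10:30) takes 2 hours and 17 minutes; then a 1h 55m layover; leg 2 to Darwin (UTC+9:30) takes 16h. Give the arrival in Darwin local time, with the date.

8:42 PM on January 18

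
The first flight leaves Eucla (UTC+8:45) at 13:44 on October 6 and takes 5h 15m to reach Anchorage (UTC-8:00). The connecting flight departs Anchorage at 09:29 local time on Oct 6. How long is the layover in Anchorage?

Convert departure to UTC: 13:44 − 8:45 = 04:59 UTC on Oct 6.
Add 5 hours and 15 minutes flight time → 10:14 UTC.
Anchorage is UTC−8:00, so local arrival = 10:14 − 8:00 = 02:14 on Oct 6.
Layover = 09:29 − 02:14 = 7 hours 15 minutes.

7 hours 15 minutes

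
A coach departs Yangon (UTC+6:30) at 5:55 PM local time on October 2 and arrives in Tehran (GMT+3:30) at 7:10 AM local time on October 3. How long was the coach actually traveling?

16 hours 15 minutes

Departure in UTC: 5:55 PM − 6:30 = 11:25 AM on Oct 2.
Arrival in UTC: 7:10 AM − 3:30 = 3:40 AM on Oct 3.
Elapsed = 3:40 AM − 11:25 AM (+1 day) = 16 hours 15 minutes.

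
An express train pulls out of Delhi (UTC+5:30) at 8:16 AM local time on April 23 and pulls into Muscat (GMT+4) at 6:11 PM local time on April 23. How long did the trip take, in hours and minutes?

11 hours 25 minutes

Departure in UTC: 8:16 AM − 5:30 = 2:46 AM on Apr 23.
Arrival in UTC: 6:11 PM − 4:00 = 2:11 PM on Apr 23.
Elapsed = 2:11 PM − 2:46 AM = 11 hours 25 minutes.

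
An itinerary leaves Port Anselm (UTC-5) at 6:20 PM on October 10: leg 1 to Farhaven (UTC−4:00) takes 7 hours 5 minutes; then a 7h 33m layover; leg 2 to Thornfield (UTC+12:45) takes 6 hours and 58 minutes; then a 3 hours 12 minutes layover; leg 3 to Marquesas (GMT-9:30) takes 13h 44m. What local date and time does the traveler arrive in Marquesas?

4:22 AM on Oct 12

Convert departure to UTC: 6:20 PM + 5:00 = 11:20 PM UTC on Oct 10.
Add 7 hours and 5 minutes leg 1 → 6:25 AM UTC (Oct 11).
Add 7 hours and 33 minutes layover in Farhaven → 1:58 PM UTC.
Add 6 hours 58 minutes leg 2 → 8:56 PM UTC.
Add 3 hours and 12 minutes layover in Thornfield → 12:08 AM UTC (Oct 12).
Add 13 hours and 44 minutes leg 3 → 1:52 PM UTC.
Marquesas is UTC−9:30, so local arrival = 1:52 PM − 9:30 = 4:22 AM on Oct 12.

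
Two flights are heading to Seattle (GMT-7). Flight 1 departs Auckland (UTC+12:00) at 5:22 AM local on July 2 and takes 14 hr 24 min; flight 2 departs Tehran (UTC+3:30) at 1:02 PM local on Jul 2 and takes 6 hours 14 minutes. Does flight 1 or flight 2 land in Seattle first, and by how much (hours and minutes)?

the first, by 8 hours

Flight 1 in UTC: 5:22 AM − 12:00 = 5:22 PM on Jul 1.
+14 hours and 24 minutes → arrive 7:46 AM UTC on Jul 2.
Flight 2 in UTC: 1:02 PM − 3:30 = 9:32 AM on Jul 2.
+6 hours 14 minutes → arrive 3:46 PM UTC on Jul 2.
Flight 1 lands earlier by 8 hours.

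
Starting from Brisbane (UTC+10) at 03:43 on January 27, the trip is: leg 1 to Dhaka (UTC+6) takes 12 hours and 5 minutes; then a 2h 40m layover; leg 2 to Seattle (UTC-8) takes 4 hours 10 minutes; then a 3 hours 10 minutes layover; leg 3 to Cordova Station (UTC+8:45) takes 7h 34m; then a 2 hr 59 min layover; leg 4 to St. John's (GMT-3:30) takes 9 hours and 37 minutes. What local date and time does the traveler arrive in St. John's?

Convert departure to UTC: 03:43 − 10:00 = 17:43 UTC on Jan 26.
Add 12 hours and 5 minutes leg 1 → 05:48 UTC (Jan 27).
Add 2 hours 40 minutes layover in Dhaka → 08:28 UTC.
Add 4 hours 10 minutes leg 2 → 12:38 UTC.
Add 3 hours 10 minutes layover in Seattle → 15:48 UTC.
Add 7 hours 34 minutes leg 3 → 23:22 UTC.
Add 2 hours and 59 minutes layover in Cordova Station → 02:21 UTC (Jan 28).
Add 9 hours and 37 minutes leg 4 → 11:58 UTC.
St. John's is UTC−3:30, so local arrival = 11:58 − 3:30 = 08:28 on Jan 28.

08:28 on Jan 28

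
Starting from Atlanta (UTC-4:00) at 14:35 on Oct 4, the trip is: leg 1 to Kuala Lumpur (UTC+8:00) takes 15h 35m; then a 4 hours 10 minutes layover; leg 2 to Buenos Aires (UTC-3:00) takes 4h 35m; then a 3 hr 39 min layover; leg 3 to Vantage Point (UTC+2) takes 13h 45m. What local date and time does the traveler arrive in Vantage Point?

14:19 on Oct 6

Convert departure to UTC: 14:35 + 4:00 = 18:35 UTC on Oct 4.
Add 15 hours and 35 minutes leg 1 → 10:10 UTC (Oct 5).
Add 4 hours 10 minutes layover in Kuala Lumpur → 14:20 UTC.
Add 4 hours 35 minutes leg 2 → 18:55 UTC.
Add 3 hours and 39 minutes layover in Buenos Aires → 22:34 UTC.
Add 13 hours 45 minutes leg 3 → 12:19 UTC (Oct 6).
Vantage Point is UTC+2:00, so local arrival = 12:19 + 2:00 = 14:19 on Oct 6.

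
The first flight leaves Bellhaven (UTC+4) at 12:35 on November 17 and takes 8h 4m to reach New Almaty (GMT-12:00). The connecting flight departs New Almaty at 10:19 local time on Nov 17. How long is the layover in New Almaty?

5 hours 40 minutes

Convert departure to UTC: 12:35 − 4:00 = 08:35 UTC on Nov 17.
Add 8 hours 4 minutes flight time → 16:39 UTC.
New Almaty is UTC−12:00, so local arrival = 16:39 − 12:00 = 04:39 on Nov 17.
Layover = 10:19 − 04:39 = 5 hours 40 minutes.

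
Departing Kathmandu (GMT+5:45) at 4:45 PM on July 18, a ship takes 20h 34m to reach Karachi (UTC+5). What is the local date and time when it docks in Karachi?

Convert departure to UTC: 4:45 PM − 5:45 = 11:00 AM UTC on Jul 18.
Add 20 hours 34 minutes travel time → 7:34 AM UTC (Jul 19).
Karachi is UTC+5:00, so local arrival = 7:34 AM + 5:00 = 12:34 PM on Jul 19.

12:34 PM on Jul 19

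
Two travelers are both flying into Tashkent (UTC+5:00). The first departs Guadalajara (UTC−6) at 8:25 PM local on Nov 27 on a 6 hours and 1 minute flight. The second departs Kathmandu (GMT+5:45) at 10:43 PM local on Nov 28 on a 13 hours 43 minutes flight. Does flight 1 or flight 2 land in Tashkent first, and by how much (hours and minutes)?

the first, by 22 hours 15 minutes

Flight 1 in UTC: 8:25 PM + 6:00 = 2:25 AM on Nov 28.
+6 hours 1 minute → arrive 8:26 AM UTC on Nov 28.
Flight 2 in UTC: 10:43 PM − 5:45 = 4:58 PM on Nov 28.
+13 hours and 43 minutes → arrive 6:41 AM UTC on Nov 29.
Flight 1 lands earlier by 22 hours 15 minutes.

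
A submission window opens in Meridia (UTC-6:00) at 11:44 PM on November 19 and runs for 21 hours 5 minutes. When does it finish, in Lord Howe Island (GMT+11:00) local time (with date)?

1:49 PM on November 21

Convert start to UTC: 11:44 PM + 6:00 = 5:44 AM UTC on Nov 20.
Add 21 hours and 5 minutes duration → 2:49 AM UTC (Nov 21).
Lord Howe Island is UTC+11:00, so local end time = 2:49 AM + 11:00 = 1:49 PM on Nov 21.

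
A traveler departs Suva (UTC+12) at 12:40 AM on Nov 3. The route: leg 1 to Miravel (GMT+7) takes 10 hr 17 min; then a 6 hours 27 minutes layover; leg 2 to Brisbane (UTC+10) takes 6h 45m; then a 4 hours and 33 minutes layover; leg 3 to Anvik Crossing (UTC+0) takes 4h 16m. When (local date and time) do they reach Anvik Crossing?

Convert departure to UTC: 12:40 AM − 12:00 = 12:40 PM UTC on Nov 2.
Add 10 hours 17 minutes leg 1 → 10:57 PM UTC.
Add 6 hours 27 minutes layover in Miravel → 5:24 AM UTC (Nov 3).
Add 6 hours and 45 minutes leg 2 → 12:09 PM UTC.
Add 4 hours 33 minutes layover in Brisbane → 4:42 PM UTC.
Add 4 hours 16 minutes leg 3 → 8:58 PM UTC.
Anvik Crossing is UTC+0, so local arrival is the same: 8:58 PM on Nov 3.

8:58 PM on November 3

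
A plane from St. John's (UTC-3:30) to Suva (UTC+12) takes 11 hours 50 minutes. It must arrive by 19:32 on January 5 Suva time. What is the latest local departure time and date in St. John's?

16:12 on Jan 4

Target arrival in UTC: 19:32 − 12:00 = 07:32 on Jan 5.
Subtract 11 hours 50 minutes → departure 19:42 UTC on Jan 4.
St. John's is UTC−3:30: 19:42 − 3:30 = 16:12 on Jan 4.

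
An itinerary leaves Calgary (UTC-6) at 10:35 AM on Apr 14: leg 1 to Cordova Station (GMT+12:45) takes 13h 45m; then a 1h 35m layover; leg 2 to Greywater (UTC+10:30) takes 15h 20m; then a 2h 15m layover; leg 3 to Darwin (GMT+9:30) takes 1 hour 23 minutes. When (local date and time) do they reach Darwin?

12:23 PM on April 16

Convert departure to UTC: 10:35 AM + 6:00 = 4:35 PM UTC on Apr 14.
Add 13 hours 45 minutes leg 1 → 6:20 AM UTC (Apr 15).
Add 1 hour and 35 minutes layover in Cordova Station → 7:55 AM UTC.
Add 15 hours and 20 minutes leg 2 → 11:15 PM UTC.
Add 2 hours and 15 minutes layover in Greywater → 1:30 AM UTC (Apr 16).
Add 1 hour and 23 minutes leg 3 → 2:53 AM UTC.
Darwin is UTC+9:30, so local arrival = 2:53 AM + 9:30 = 12:23 PM on Apr 16.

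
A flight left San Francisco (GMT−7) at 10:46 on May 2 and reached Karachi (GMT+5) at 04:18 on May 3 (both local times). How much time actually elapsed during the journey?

5 hours 32 minutes

Departure in UTC: 10:46 + 7:00 = 17:46 on May 2.
Arrival in UTC: 04:18 − 5:00 = 23:18 on May 2.
Elapsed = 23:18 − 17:46 = 5 hours 32 minutes.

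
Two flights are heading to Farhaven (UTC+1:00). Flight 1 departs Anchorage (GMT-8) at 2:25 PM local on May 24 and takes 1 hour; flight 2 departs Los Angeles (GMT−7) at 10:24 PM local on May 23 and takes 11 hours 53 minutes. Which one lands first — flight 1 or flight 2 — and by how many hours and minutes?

the second, by 6 hours 8 minutes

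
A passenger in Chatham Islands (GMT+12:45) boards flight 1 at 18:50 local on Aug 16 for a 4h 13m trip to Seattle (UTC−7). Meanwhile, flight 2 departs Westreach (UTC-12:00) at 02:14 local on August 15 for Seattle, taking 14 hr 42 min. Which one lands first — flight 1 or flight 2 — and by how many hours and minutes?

the second, by 5 hours 22 minutes

Flight 1 in UTC: 18:50 − 12:45 = 06:05 on Aug 16.
+4 hours 13 minutes → arrive 10:18 UTC on Aug 16.
Flight 2 in UTC: 02:14 + 12:00 = 14:14 on Aug 15.
+14 hours and 42 minutes → arrive 04:56 UTC on Aug 16.
Flight 2 lands earlier by 5 hours 22 minutes.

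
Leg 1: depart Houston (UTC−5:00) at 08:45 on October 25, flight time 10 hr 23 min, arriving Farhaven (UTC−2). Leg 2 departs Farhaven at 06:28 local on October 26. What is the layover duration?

Convert departure to UTC: 08:45 + 5:00 = 13:45 UTC on Oct 25.
Add 10 hours and 23 minutes flight time → 00:08 UTC (Oct 26).
Farhaven is UTC−2:00, so local arrival = 00:08 − 2:00 = 22:08 on Oct 25.
Layover = 06:28 − 22:08 (+1 day) = 8 hours 20 minutes.

8 hours 20 minutes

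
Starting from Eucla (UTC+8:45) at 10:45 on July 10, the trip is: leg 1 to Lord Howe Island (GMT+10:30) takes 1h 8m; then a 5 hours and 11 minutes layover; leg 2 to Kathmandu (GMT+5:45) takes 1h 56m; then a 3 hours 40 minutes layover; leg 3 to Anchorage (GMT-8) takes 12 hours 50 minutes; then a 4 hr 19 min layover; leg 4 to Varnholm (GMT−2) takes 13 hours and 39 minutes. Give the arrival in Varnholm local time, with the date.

Convert departure to UTC: 10:45 − 8:45 = 02:00 UTC on Jul 10.
Add 1 hour and 8 minutes leg 1 → 03:08 UTC.
Add 5 hours 11 minutes layover in Lord Howe Island → 08:19 UTC.
Add 1 hour and 56 minutes leg 2 → 10:15 UTC.
Add 3 hours and 40 minutes layover in Kathmandu → 13:55 UTC.
Add 12 hours and 50 minutes leg 3 → 02:45 UTC (Jul 11).
Add 4 hours 19 minutes layover in Anchorage → 07:04 UTC.
Add 13 hours and 39 minutes leg 4 → 20:43 UTC.
Varnholm is UTC−2:00, so local arrival = 20:43 − 2:00 = 18:43 on Jul 11.

18:43 on Jul 11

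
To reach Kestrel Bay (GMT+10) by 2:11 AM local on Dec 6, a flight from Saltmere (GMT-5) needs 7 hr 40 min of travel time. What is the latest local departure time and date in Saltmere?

Target arrival in UTC: 2:11 AM − 10:00 = 4:11 PM on Dec 5.
Subtract 7 hours 40 minutes → departure 8:31 AM UTC on Dec 5.
Saltmere is UTC−5:00: 8:31 AM − 5:00 = 3:31 AM on Dec 5.

3:31 AM on December 5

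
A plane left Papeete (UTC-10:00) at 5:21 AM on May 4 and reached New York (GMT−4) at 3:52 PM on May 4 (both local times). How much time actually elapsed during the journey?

4 hours 31 minutes

Departure in UTC: 5:21 AM + 10:00 = 3:21 PM on May 4.
Arrival in UTC: 3:52 PM + 4:00 = 7:52 PM on May 4.
Elapsed = 7:52 PM − 3:21 PM = 4 hours 31 minutes.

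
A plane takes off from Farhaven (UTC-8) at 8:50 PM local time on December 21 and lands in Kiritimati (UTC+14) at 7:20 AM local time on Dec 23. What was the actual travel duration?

12 hours 30 minutes

Departure in UTC: 8:50 PM + 8:00 = 4:50 AM on Dec 22.
Arrival in UTC: 7:20 AM − 14:00 = 5:20 PM on Dec 22.
Elapsed = 5:20 PM − 4:50 AM = 12 hours 30 minutes.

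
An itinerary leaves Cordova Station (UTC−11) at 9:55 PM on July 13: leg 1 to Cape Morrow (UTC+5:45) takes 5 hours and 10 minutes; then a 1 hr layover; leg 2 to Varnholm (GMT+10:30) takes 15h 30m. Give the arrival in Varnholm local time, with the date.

5:05 PM on July 15

Convert departure to UTC: 9:55 PM + 11:00 = 8:55 AM UTC on Jul 14.
Add 5 hours 10 minutes leg 1 → 2:05 PM UTC.
Add 1 hour layover in Cape Morrow → 3:05 PM UTC.
Add 15 hours and 30 minutes leg 2 → 6:35 AM UTC (Jul 15).
Varnholm is UTC+10:30, so local arrival = 6:35 AM + 10:30 = 5:05 PM on Jul 15.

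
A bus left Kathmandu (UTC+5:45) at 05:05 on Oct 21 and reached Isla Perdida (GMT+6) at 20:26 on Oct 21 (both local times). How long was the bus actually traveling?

15 hours 6 minutes

Isla Perdida is 0:15 ahead of Kathmandu.
Clock-face elapsed time (ignoring zones) is 15 hours 21 minutes.
Actual elapsed = 15 hours 21 minutes − 0:15 = 15 hours 6 minutes.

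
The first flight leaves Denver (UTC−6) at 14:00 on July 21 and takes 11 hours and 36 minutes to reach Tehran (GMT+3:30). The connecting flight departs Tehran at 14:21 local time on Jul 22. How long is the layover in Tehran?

Convert departure to UTC: 14:00 + 6:00 = 20:00 UTC on Jul 21.
Add 11 hours and 36 minutes flight time → 07:36 UTC (Jul 22).
Tehran is UTC+3:30, so local arrival = 07:36 + 3:30 = 11:06 on Jul 22.
Layover = 14:21 − 11:06 = 3 hours 15 minutes.

3 hours 15 minutes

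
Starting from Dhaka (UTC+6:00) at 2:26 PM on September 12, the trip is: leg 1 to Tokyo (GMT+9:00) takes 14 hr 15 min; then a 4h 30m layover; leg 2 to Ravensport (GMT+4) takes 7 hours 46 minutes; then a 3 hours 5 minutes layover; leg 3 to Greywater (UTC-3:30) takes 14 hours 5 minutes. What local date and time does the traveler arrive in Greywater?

12:37 AM on September 14

Convert departure to UTC: 2:26 PM − 6:00 = 8:26 AM UTC on Sep 12.
Add 14 hours 15 minutes leg 1 → 10:41 PM UTC.
Add 4 hours and 30 minutes layover in Tokyo → 3:11 AM UTC (Sep 13).
Add 7 hours and 46 minutes leg 2 → 10:57 AM UTC.
Add 3 hours 5 minutes layover in Ravensport → 2:02 PM UTC.
Add 14 hours and 5 minutes leg 3 → 4:07 AM UTC (Sep 14).
Greywater is UTC−3:30, so local arrival = 4:07 AM − 3:30 = 12:37 AM on Sep 14.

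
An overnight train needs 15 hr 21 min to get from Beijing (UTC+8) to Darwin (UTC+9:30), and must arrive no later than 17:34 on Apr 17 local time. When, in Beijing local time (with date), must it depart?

Target arrival in UTC: 17:34 − 9:30 = 08:04 on Apr 17.
Subtract 15 hours 21 minutes → departure 16:43 UTC on Apr 16.
Beijing is UTC+8:00: 16:43 + 8:00 = 00:43 on Apr 17.

00:43 on April 17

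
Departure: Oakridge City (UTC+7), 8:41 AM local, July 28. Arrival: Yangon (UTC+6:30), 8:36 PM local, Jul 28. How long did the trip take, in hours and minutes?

12 hours 25 minutes

Departure in UTC: 8:41 AM − 7:00 = 1:41 AM on Jul 28.
Arrival in UTC: 8:36 PM − 6:30 = 2:06 PM on Jul 28.
Elapsed = 2:06 PM − 1:41 AM = 12 hours 25 minutes.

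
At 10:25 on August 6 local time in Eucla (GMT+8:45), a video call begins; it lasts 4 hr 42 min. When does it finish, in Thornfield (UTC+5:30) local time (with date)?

11:52 on Aug 6

Thornfield is 3:15 behind Eucla.
After 4 hours 42 minutes it is 15:07 in Eucla.
Shift by the zone difference: 15:07 − 3:15 = 11:52 on Aug 6 in Thornfield.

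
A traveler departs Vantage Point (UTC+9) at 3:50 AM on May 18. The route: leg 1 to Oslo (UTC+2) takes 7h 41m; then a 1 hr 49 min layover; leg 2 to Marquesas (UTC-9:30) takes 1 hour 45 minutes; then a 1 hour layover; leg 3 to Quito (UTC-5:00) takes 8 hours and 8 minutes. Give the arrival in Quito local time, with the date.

Convert departure to UTC: 3:50 AM − 9:00 = 6:50 PM UTC on May 17.
Add 7 hours and 41 minutes leg 1 → 2:31 AM UTC (May 18).
Add 1 hour and 49 minutes layover in Oslo → 4:20 AM UTC.
Add 1 hour and 45 minutes leg 2 → 6:05 AM UTC.
Add 1 hour layover in Marquesas → 7:05 AM UTC.
Add 8 hours and 8 minutes leg 3 → 3:13 PM UTC.
Quito is UTC−5:00, so local arrival = 3:13 PM − 5:00 = 10:13 AM on May 18.

10:13 AM on May 18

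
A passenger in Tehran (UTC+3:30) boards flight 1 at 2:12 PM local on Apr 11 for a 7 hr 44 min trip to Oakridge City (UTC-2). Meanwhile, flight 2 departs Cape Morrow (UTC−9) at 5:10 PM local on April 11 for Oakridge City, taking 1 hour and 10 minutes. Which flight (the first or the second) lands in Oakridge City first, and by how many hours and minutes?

the first, by 8 hours 54 minutes

Flight 1 in UTC: 2:12 PM − 3:30 = 10:42 AM on Apr 11.
+7 hours 44 minutes → arrive 6:26 PM UTC on Apr 11.
Flight 2 in UTC: 5:10 PM + 9:00 = 2:10 AM on Apr 12.
+1 hour 10 minutes → arrive 3:20 AM UTC on Apr 12.
Flight 1 lands earlier by 8 hours 54 minutes.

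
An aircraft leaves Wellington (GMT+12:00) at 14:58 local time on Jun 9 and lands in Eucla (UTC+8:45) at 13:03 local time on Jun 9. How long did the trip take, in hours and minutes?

Departure in UTC: 14:58 − 12:00 = 02:58 on Jun 9.
Arrival in UTC: 13:03 − 8:45 = 04:18 on Jun 9.
Elapsed = 04:18 − 02:58 = 1 hour 20 minutes.

1 hour 20 minutes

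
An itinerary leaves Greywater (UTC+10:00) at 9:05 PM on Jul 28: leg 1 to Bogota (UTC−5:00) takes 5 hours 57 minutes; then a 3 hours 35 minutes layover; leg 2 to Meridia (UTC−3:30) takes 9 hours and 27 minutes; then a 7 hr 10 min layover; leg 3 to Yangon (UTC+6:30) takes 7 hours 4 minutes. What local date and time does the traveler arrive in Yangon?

2:48 AM on Jul 30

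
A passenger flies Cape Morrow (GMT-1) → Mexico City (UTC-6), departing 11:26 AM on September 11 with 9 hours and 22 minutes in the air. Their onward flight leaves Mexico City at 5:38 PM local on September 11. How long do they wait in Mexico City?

Convert departure to UTC: 11:26 AM + 1:00 = 12:26 PM UTC on Sep 11.
Add 9 hours and 22 minutes flight time → 9:48 PM UTC.
Mexico City is UTC−6:00, so local arrival = 9:48 PM − 6:00 = 3:48 PM on Sep 11.
Layover = 5:38 PM − 3:48 PM = 1 hour 50 minutes.

1 hour 50 minutes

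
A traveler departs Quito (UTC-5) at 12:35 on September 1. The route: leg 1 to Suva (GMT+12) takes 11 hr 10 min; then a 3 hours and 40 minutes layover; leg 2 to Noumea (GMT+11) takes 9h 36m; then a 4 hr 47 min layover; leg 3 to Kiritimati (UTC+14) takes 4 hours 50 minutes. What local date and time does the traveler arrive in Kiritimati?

17:38 on Sep 3

Convert departure to UTC: 12:35 + 5:00 = 17:35 UTC on Sep 1.
Add 11 hours and 10 minutes leg 1 → 04:45 UTC (Sep 2).
Add 3 hours 40 minutes layover in Suva → 08:25 UTC.
Add 9 hours 36 minutes leg 2 → 18:01 UTC.
Add 4 hours 47 minutes layover in Noumea → 22:48 UTC.
Add 4 hours and 50 minutes leg 3 → 03:38 UTC (Sep 3).
Kiritimati is UTC+14:00, so local arrival = 03:38 + 14:00 = 17:38 on Sep 3.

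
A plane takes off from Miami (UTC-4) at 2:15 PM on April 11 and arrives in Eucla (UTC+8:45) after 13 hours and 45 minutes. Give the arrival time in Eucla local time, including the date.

Convert departure to UTC: 2:15 PM + 4:00 = 6:15 PM UTC on Apr 11.
Add 13 hours 45 minutes travel time → 8:00 AM UTC (Apr 12).
Eucla is UTC+8:45, so local arrival = 8:00 AM + 8:45 = 4:45 PM on Apr 12.

4:45 PM on April 12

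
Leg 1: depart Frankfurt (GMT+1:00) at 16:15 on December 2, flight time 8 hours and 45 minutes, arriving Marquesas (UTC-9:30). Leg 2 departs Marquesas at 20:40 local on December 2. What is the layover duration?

6 hours 10 minutes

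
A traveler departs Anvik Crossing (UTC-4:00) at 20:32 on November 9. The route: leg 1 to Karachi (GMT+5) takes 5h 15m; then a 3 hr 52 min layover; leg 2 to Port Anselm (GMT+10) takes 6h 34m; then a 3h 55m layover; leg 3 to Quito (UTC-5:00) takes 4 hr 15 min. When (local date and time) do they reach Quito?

Convert departure to UTC: 20:32 + 4:00 = 00:32 UTC on Nov 10.
Add 5 hours and 15 minutes leg 1 → 05:47 UTC.
Add 3 hours 52 minutes layover in Karachi → 09:39 UTC.
Add 6 hours 34 minutes leg 2 → 16:13 UTC.
Add 3 hours and 55 minutes layover in Port Anselm → 20:08 UTC.
Add 4 hours 15 minutes leg 3 → 00:23 UTC (Nov 11).
Quito is UTC−5:00, so local arrival = 00:23 − 5:00 = 19:23 on Nov 10.

19:23 on Nov 10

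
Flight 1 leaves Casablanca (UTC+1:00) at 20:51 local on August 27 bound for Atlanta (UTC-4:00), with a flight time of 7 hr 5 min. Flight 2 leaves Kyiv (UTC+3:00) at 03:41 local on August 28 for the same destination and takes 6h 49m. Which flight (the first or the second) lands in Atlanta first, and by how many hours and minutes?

the first, by 4 hours 34 minutes

Flight 1 in UTC: 20:51 − 1:00 = 19:51 on Aug 27.
+7 hours and 5 minutes → arrive 02:56 UTC on Aug 28.
Flight 2 in UTC: 03:41 − 3:00 = 00:41 on Aug 28.
+6 hours and 49 minutes → arrive 07:30 UTC on Aug 28.
Flight 1 lands earlier by 4 hours 34 minutes.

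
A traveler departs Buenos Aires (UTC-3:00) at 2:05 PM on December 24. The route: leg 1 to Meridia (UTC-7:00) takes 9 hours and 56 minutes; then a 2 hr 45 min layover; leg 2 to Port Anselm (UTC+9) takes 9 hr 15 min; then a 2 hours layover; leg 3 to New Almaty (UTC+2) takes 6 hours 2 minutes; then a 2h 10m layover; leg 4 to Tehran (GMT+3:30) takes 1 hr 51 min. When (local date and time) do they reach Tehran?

Convert departure to UTC: 2:05 PM + 3:00 = 5:05 PM UTC on Dec 24.
Add 9 hours and 56 minutes leg 1 → 3:01 AM UTC (Dec 25).
Add 2 hours and 45 minutes layover in Meridia → 5:46 AM UTC.
Add 9 hours 15 minutes leg 2 → 3:01 PM UTC.
Add 2 hours layover in Port Anselm → 5:01 PM UTC.
Add 6 hours and 2 minutes leg 3 → 11:03 PM UTC.
Add 2 hours 10 minutes layover in New Almaty → 1:13 AM UTC (Dec 26).
Add 1 hour and 51 minutes leg 4 → 3:04 AM UTC.
Tehran is UTC+3:30, so local arrival = 3:04 AM + 3:30 = 6:34 AM on Dec 26.

6:34 AM on Dec 26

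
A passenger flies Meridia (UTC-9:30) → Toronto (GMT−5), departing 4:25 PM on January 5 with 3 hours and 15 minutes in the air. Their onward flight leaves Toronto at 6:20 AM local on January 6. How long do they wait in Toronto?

Convert departure to UTC: 4:25 PM + 9:30 = 1:55 AM UTC on Jan 6.
Add 3 hours and 15 minutes flight time → 5:10 AM UTC.
Toronto is UTC−5:00, so local arrival = 5:10 AM − 5:00 = 12:10 AM on Jan 6.
Layover = 6:20 AM − 12:10 AM = 6 hours 10 minutes.

6 hours 10 minutes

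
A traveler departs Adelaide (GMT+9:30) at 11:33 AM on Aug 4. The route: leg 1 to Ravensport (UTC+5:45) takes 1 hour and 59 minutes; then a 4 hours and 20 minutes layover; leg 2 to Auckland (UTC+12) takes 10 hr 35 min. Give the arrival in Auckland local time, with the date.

Convert departure to UTC: 11:33 AM − 9:30 = 2:03 AM UTC on Aug 4.
Add 1 hour and 59 minutes leg 1 → 4:02 AM UTC.
Add 4 hours and 20 minutes layover in Ravensport → 8:22 AM UTC.
Add 10 hours and 35 minutes leg 2 → 6:57 PM UTC.
Auckland is UTC+12:00, so local arrival = 6:57 PM + 12:00 = 6:57 AM on Aug 5.

6:57 AM on August 5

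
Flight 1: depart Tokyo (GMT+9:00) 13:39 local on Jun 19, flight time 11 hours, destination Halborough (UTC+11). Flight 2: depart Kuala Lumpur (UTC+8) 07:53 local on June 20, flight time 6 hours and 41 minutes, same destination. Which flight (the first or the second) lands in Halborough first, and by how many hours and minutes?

Flight 1 in UTC: 13:39 − 9:00 = 04:39 on Jun 19.
+11 hours → arrive 15:39 UTC on Jun 19.
Flight 2 in UTC: 07:53 − 8:00 = 23:53 on Jun 19.
+6 hours 41 minutes → arrive 06:34 UTC on Jun 20.
Flight 1 lands earlier by 14 hours 55 minutes.

the first, by 14 hours 55 minutes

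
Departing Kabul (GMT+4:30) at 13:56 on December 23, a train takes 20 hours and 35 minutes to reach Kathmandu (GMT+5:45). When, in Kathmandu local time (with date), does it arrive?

Convert departure to UTC: 13:56 − 4:30 = 09:26 UTC on Dec 23.
Add 20 hours 35 minutes travel time → 06:01 UTC (Dec 24).
Kathmandu is UTC+5:45, so local arrival = 06:01 + 5:45 = 11:46 on Dec 24.

11:46 on Dec 24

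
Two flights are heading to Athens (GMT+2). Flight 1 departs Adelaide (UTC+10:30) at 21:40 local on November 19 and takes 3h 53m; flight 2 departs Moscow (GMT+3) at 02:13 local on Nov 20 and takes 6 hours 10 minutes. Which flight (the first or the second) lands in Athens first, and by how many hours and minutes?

the first, by 14 hours 20 minutes

Flight 1 in UTC: 21:40 − 10:30 = 11:10 on Nov 19.
+3 hours 53 minutes → arrive 15:03 UTC on Nov 19.
Flight 2 in UTC: 02:13 − 3:00 = 23:13 on Nov 19.
+6 hours 10 minutes → arrive 05:23 UTC on Nov 20.
Flight 1 lands earlier by 14 hours 20 minutes.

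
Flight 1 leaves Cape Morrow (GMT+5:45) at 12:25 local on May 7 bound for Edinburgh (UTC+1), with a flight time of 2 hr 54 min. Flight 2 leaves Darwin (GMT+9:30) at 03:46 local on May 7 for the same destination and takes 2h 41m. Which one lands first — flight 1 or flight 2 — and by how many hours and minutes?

the second, by 12 hours 37 minutes

Flight 1 in UTC: 12:25 − 5:45 = 06:40 on May 7.
+2 hours 54 minutes → arrive 09:34 UTC on May 7.
Flight 2 in UTC: 03:46 − 9:30 = 18:16 on May 6.
+2 hours and 41 minutes → arrive 20:57 UTC on May 6.
Flight 2 lands earlier by 12 hours 37 minutes.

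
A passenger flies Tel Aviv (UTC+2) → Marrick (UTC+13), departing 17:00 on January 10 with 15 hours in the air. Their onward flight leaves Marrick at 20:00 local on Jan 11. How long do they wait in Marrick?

Convert departure to UTC: 17:00 − 2:00 = 15:00 UTC on Jan 10.
Add 15 hours flight time → 06:00 UTC (Jan 11).
Marrick is UTC+13:00, so local arrival = 06:00 + 13:00 = 19:00 on Jan 11.
Layover = 20:00 − 19:00 = 1 hour.

1 hour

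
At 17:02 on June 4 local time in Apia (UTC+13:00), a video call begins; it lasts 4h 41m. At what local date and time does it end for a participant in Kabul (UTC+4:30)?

Convert start to UTC: 17:02 − 13:00 = 04:02 UTC on Jun 4.
Add 4 hours and 41 minutes duration → 08:43 UTC.
Kabul is UTC+4:30, so local end time = 08:43 + 4:30 = 13:13 on Jun 4.

13:13 on June 4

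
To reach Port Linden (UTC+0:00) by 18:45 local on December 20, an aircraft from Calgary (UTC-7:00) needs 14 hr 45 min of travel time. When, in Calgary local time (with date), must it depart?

Target arrival is already UTC: 18:45 on Dec 20.
Subtract 14 hours 45 minutes → departure 04:00 UTC on Dec 20.
Calgary is UTC−7:00: 04:00 − 7:00 = 21:00 on Dec 19.

21:00 on December 19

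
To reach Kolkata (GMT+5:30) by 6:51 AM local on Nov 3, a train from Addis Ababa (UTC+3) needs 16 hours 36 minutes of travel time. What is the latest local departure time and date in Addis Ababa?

11:45 AM on Nov 2

Target arrival in UTC: 6:51 AM − 5:30 = 1:21 AM on Nov 3.
Subtract 16 hours 36 minutes → departure 8:45 AM UTC on Nov 2.
Addis Ababa is UTC+3:00: 8:45 AM + 3:00 = 11:45 AM on Nov 2.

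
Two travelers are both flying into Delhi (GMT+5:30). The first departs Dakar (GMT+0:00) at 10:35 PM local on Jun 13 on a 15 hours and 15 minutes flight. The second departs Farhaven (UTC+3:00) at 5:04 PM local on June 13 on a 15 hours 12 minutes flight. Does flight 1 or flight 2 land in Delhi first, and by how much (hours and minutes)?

the second, by 8 hours 34 minutes

Flight 1 departs at 10:35 PM UTC (Jun 13).
+15 hours and 15 minutes → arrive 1:50 PM UTC on Jun 14.
Flight 2 in UTC: 5:04 PM − 3:00 = 2:04 PM on Jun 13.
+15 hours and 12 minutes → arrive 5:16 AM UTC on Jun 14.
Flight 2 lands earlier by 8 hours 34 minutes.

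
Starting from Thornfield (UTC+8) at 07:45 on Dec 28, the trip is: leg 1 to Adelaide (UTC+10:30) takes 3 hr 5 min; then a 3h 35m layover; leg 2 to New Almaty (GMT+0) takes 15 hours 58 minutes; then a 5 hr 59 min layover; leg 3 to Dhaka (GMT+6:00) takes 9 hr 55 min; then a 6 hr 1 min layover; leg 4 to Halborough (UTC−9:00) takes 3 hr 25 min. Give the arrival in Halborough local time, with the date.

14:43 on Dec 29

Convert departure to UTC: 07:45 − 8:00 = 23:45 UTC on Dec 27.
Add 3 hours and 5 minutes leg 1 → 02:50 UTC (Dec 28).
Add 3 hours and 35 minutes layover in Adelaide → 06:25 UTC.
Add 15 hours 58 minutes leg 2 → 22:23 UTC.
Add 5 hours and 59 minutes layover in New Almaty → 04:22 UTC (Dec 29).
Add 9 hours 55 minutes leg 3 → 14:17 UTC.
Add 6 hours 1 minute layover in Dhaka → 20:18 UTC.
Add 3 hours and 25 minutes leg 4 → 23:43 UTC.
Halborough is UTC−9:00, so local arrival = 23:43 − 9:00 = 14:43 on Dec 29.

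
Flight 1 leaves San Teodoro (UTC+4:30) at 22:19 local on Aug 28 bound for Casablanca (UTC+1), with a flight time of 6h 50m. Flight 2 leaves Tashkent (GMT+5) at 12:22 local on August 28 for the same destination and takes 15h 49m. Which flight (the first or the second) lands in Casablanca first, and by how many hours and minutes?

the second, by 1 hour 28 minutes

Flight 1 in UTC: 22:19 − 4:30 = 17:49 on Aug 28.
+6 hours and 50 minutes → arrive 00:39 UTC on Aug 29.
Flight 2 in UTC: 12:22 − 5:00 = 07:22 on Aug 28.
+15 hours 49 minutes → arrive 23:11 UTC on Aug 28.
Flight 2 lands earlier by 1 hour 28 minutes.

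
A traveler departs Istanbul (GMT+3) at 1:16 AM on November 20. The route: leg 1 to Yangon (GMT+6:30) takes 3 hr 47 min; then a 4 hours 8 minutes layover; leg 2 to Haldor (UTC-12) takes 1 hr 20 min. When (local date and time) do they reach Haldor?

Convert departure to UTC: 1:16 AM − 3:00 = 10:16 PM UTC on Nov 19.
Add 3 hours and 47 minutes leg 1 → 2:03 AM UTC (Nov 20).
Add 4 hours 8 minutes layover in Yangon → 6:11 AM UTC.
Add 1 hour 20 minutes leg 2 → 7:31 AM UTC.
Haldor is UTC−12:00, so local arrival = 7:31 AM − 12:00 = 7:31 PM on Nov 19.

7:31 PM on November 19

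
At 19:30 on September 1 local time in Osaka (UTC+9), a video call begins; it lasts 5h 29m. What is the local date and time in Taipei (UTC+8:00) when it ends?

Convert start to UTC: 19:30 − 9:00 = 10:30 UTC on Sep 1.
Add 5 hours and 29 minutes duration → 15:59 UTC.
Taipei is UTC+8:00, so local end time = 15:59 + 8:00 = 23:59 on Sep 1.

23:59 on September 1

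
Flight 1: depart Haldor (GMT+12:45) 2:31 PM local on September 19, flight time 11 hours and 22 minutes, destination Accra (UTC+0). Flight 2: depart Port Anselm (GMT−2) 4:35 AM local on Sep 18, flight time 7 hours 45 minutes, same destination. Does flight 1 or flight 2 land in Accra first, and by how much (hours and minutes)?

Flight 1 in UTC: 2:31 PM − 12:45 = 1:46 AM on Sep 19.
+11 hours 22 minutes → arrive 1:08 PM UTC on Sep 19.
Flight 2 in UTC: 4:35 AM + 2:00 = 6:35 AM on Sep 18.
+7 hours 45 minutes → arrive 2:20 PM UTC on Sep 18.
Flight 2 lands earlier by 22 hours 48 minutes.

the second, by 22 hours 48 minutes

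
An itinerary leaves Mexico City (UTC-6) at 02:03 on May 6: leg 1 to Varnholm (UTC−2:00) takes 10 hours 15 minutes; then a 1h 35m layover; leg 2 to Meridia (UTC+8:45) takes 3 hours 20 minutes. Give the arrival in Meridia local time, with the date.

07:58 on May 7

Convert departure to UTC: 02:03 + 6:00 = 08:03 UTC on May 6.
Add 10 hours and 15 minutes leg 1 → 18:18 UTC.
Add 1 hour and 35 minutes layover in Varnholm → 19:53 UTC.
Add 3 hours 20 minutes leg 2 → 23:13 UTC.
Meridia is UTC+8:45, so local arrival = 23:13 + 8:45 = 07:58 on May 7.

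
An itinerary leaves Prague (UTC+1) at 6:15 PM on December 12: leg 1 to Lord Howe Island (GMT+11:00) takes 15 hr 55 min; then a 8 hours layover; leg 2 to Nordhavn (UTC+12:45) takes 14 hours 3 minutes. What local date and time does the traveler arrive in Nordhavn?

7:58 PM on December 14

Convert departure to UTC: 6:15 PM − 1:00 = 5:15 PM UTC on Dec 12.
Add 15 hours 55 minutes leg 1 → 9:10 AM UTC (Dec 13).
Add 8 hours layover in Lord Howe Island → 5:10 PM UTC.
Add 14 hours and 3 minutes leg 2 → 7:13 AM UTC (Dec 14).
Nordhavn is UTC+12:45, so local arrival = 7:13 AM + 12:45 = 7:58 PM on Dec 14.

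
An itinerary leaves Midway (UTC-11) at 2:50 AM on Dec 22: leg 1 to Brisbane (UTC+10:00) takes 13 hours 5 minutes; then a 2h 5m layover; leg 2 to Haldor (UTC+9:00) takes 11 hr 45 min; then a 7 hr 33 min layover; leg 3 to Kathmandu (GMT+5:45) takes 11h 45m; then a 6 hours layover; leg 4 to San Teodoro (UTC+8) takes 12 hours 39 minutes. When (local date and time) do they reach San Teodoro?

2:42 PM on December 25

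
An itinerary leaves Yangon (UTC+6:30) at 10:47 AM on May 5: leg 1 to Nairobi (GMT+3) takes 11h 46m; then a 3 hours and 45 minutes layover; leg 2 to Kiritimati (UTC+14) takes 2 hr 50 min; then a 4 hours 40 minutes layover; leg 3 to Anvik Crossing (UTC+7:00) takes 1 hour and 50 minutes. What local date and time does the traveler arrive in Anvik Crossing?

Convert departure to UTC: 10:47 AM − 6:30 = 4:17 AM UTC on May 5.
Add 11 hours 46 minutes leg 1 → 4:03 PM UTC.
Add 3 hours 45 minutes layover in Nairobi → 7:48 PM UTC.
Add 2 hours and 50 minutes leg 2 → 10:38 PM UTC.
Add 4 hours and 40 minutes layover in Kiritimati → 3:18 AM UTC (May 6).
Add 1 hour 50 minutes leg 3 → 5:08 AM UTC.
Anvik Crossing is UTC+7:00, so local arrival = 5:08 AM + 7:00 = 12:08 PM on May 6.

12:08 PM on May 6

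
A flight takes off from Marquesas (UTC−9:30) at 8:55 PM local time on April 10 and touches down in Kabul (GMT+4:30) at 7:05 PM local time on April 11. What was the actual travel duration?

8 hours 10 minutes

Kabul is 14:00 ahead of Marquesas.
Clock-face elapsed time (ignoring zones) is 22 hours 10 minutes.
Actual elapsed = 22 hours 10 minutes − 14:00 = 8 hours 10 minutes.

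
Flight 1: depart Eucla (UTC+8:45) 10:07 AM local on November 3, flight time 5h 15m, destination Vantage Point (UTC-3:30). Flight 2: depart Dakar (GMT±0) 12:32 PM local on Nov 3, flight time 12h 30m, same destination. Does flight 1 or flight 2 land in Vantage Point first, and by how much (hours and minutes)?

the first, by 18 hours 25 minutes

Flight 1 in UTC: 10:07 AM − 8:45 = 1:22 AM on Nov 3.
+5 hours 15 minutes → arrive 6:37 AM UTC on Nov 3.
Flight 2 departs at 12:32 PM UTC (Nov 3).
+12 hours and 30 minutes → arrive 1:02 AM UTC on Nov 4.
Flight 1 lands earlier by 18 hours 25 minutes.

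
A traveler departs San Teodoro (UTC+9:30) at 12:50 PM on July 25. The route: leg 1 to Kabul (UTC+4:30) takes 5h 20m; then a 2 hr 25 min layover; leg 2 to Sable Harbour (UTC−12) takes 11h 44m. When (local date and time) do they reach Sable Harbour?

Convert departure to UTC: 12:50 PM − 9:30 = 3:20 AM UTC on Jul 25.
Add 5 hours 20 minutes leg 1 → 8:40 AM UTC.
Add 2 hours 25 minutes layover in Kabul → 11:05 AM UTC.
Add 11 hours and 44 minutes leg 2 → 10:49 PM UTC.
Sable Harbour is UTC−12:00, so local arrival = 10:49 PM − 12:00 = 10:49 AM on Jul 25.

10:49 AM on July 25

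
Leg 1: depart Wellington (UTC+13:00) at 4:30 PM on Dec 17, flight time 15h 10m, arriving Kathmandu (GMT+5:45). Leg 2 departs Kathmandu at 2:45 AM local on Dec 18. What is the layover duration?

Convert departure to UTC: 4:30 PM − 13:00 = 3:30 AM UTC on Dec 17.
Add 15 hours and 10 minutes flight time → 6:40 PM UTC.
Kathmandu is UTC+5:45, so local arrival = 6:40 PM + 5:45 = 12:25 AM on Dec 18.
Layover = 2:45 AM − 12:25 AM = 2 hours 20 minutes.

2 hours 20 minutes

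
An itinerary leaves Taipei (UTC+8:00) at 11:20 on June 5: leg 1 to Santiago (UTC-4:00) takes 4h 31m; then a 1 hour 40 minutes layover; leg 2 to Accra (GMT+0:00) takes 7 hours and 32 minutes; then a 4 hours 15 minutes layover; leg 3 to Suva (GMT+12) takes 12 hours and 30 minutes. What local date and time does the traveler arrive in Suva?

Convert departure to UTC: 11:20 − 8:00 = 03:20 UTC on Jun 5.
Add 4 hours 31 minutes leg 1 → 07:51 UTC.
Add 1 hour and 40 minutes layover in Santiago → 09:31 UTC.
Add 7 hours and 32 minutes leg 2 → 17:03 UTC.
Add 4 hours 15 minutes layover in Accra → 21:18 UTC.
Add 12 hours 30 minutes leg 3 → 09:48 UTC (Jun 6).
Suva is UTC+12:00, so local arrival = 09:48 + 12:00 = 21:48 on Jun 6.

21:48 on June 6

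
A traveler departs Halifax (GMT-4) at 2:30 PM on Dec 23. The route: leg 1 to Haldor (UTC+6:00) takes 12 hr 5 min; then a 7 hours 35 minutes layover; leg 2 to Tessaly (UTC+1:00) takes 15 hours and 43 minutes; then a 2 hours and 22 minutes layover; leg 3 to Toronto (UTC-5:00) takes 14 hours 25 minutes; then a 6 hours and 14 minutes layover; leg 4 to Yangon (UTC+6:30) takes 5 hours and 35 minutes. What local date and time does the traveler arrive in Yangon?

Convert departure to UTC: 2:30 PM + 4:00 = 6:30 PM UTC on Dec 23.
Add 12 hours 5 minutes leg 1 → 6:35 AM UTC (Dec 24).
Add 7 hours 35 minutes layover in Haldor → 2:10 PM UTC.
Add 15 hours and 43 minutes leg 2 → 5:53 AM UTC (Dec 25).
Add 2 hours and 22 minutes layover in Tessaly → 8:15 AM UTC.
Add 14 hours 25 minutes leg 3 → 10:40 PM UTC.
Add 6 hours and 14 minutes layover in Toronto → 4:54 AM UTC (Dec 26).
Add 5 hours and 35 minutes leg 4 → 10:29 AM UTC.
Yangon is UTC+6:30, so local arrival = 10:29 AM + 6:30 = 4:59 PM on Dec 26.

4:59 PM on December 26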